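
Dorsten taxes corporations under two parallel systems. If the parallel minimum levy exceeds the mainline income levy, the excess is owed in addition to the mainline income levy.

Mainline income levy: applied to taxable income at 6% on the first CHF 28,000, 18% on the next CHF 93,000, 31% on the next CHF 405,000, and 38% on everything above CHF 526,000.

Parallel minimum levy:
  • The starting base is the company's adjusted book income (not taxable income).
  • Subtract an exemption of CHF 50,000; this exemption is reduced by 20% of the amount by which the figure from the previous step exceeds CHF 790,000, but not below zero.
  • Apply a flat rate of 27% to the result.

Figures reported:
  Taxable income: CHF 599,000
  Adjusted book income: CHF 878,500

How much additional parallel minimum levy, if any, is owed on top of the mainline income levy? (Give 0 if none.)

CHF 56,764

Mainline income levy:
  CHF 28,000 × 6% = CHF 1,680
  CHF 93,000 × 18% = CHF 16,740
  CHF 405,000 × 31% = CHF 125,550
  CHF 73,000 × 38% = CHF 27,740
  → CHF 171,710

Parallel minimum levy:
  Base (adjusted book income): CHF 878,500
  Exemption: CHF 50,000 − 20% × (CHF 878,500 − CHF 790,000) = CHF 50,000 − CHF 17,700 = CHF 32,300
  Base: CHF 878,500 − CHF 32,300 = CHF 846,200
  CHF 846,200 × 27% = CHF 228,474

Excess of parallel minimum levy over mainline income levy: CHF 228,474 − CHF 171,710 = CHF 56,764.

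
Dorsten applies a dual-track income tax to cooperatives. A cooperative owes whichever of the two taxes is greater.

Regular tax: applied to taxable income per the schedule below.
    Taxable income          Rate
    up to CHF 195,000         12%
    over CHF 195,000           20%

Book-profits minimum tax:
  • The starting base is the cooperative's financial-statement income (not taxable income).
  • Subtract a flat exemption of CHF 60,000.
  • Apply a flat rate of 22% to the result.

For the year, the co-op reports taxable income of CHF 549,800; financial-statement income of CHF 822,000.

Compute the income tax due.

Book-profits minimum tax:
  Base (financial-statement income): CHF 822,000
  Less exemption CHF 60,000 → base CHF 762,000
  CHF 762,000 × 22% = CHF 167,640

Regular tax:
  CHF 195,000 × 12% = CHF 23,400
  CHF 354,800 × 20% = CHF 70,960
  → CHF 94,360

CHF 167,640 > CHF 94,360, so the book-profits minimum tax is the binding amount.

CHF 167,640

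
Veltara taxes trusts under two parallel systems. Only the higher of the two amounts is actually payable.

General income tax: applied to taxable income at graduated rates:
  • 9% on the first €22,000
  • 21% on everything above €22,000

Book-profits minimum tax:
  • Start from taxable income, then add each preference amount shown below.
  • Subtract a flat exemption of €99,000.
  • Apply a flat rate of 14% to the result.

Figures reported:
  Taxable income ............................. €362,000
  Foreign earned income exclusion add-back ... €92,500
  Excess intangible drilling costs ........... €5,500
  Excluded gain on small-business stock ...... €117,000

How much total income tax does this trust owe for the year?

€73,380

General income tax:
  €22,000 × 9% = €1,980
  €340,000 × 21% = €71,400
  → €73,380

Book-profits minimum tax:
  Adjusted income: €362,000 + €92,500 + €5,500 + €117,000 = €577,000
  Less exemption €99,000 → base €478,000
  €478,000 × 14% = €66,920

€73,380 > €66,920, so the general income tax governs.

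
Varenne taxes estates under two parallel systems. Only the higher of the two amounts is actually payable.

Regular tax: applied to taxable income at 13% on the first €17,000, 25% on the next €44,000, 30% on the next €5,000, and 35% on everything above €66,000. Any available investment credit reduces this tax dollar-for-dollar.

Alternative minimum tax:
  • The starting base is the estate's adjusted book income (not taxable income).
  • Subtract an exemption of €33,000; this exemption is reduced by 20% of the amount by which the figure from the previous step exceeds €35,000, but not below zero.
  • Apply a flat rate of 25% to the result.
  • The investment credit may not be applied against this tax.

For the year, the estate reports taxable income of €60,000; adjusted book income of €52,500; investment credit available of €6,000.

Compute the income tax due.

Regular tax:
  €17,000 × 13% = €2,210
  €43,000 × 25% = €10,750
  → €12,960
  Less investment credit €6,000 → €6,960

Alternative minimum tax:
  Base (adjusted book income): €52,500
  Exemption: €33,000 − 20% × (€52,500 − €35,000) = €33,000 − €3,500 = €29,500
  Base: €52,500 − €29,500 = €23,000
  €23,000 × 25% = €5,750

€6,960 > €5,750, so the regular tax governs.

€6,960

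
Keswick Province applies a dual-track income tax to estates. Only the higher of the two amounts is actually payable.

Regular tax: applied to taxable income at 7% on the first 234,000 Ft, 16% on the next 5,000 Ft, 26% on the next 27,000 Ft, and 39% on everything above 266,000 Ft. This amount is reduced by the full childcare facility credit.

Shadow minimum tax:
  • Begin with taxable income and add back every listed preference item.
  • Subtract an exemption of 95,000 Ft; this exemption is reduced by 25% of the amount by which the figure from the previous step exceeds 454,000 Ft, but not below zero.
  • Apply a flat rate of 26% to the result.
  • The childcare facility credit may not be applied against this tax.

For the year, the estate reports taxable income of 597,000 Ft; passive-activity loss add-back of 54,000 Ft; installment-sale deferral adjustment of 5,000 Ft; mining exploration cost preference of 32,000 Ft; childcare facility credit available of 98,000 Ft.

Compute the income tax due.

169,390 Ft

Regular tax:
  234,000 Ft × 7% = 16,380 Ft
  5,000 Ft × 16% = 800 Ft
  27,000 Ft × 26% = 7,020 Ft
  331,000 Ft × 39% = 129,090 Ft
  → 153,290 Ft
  Less childcare facility credit 98,000 Ft → 55,290 Ft

Shadow minimum tax:
  Adjusted income: 597,000 Ft + 54,000 Ft + 5,000 Ft + 32,000 Ft = 688,000 Ft
  Exemption: 95,000 Ft − 25% × (688,000 Ft − 454,000 Ft) = 95,000 Ft − 58,500 Ft = 36,500 Ft
  Base: 688,000 Ft − 36,500 Ft = 651,500 Ft
  651,500 Ft × 26% = 169,390 Ft

169,390 Ft > 55,290 Ft, so the shadow minimum tax is the binding amount.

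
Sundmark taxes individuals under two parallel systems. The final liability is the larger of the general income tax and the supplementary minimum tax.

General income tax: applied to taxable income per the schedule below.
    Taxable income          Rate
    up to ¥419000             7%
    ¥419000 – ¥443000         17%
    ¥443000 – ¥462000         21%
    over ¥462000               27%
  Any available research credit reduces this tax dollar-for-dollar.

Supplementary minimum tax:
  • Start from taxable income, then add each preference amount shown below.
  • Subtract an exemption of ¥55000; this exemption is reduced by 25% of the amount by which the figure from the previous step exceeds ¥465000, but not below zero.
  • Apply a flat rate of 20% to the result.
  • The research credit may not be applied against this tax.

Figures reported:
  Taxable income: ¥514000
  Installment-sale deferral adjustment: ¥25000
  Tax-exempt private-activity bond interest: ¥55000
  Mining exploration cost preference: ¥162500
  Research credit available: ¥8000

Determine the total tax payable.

Supplementary minimum tax:
  Adjusted income: ¥514000 + ¥25000 + ¥55000 + ¥162500 = ¥756500
  Exemption: 25% × (¥756500 − ¥465000) = ¥72875 ≥ ¥55000, so the exemption is fully phased out
  Base: ¥756500 − ¥0 = ¥756500
  ¥756500 × 20% = ¥151300

General income tax:
  ¥419000 × 7% = ¥29330
  ¥24000 × 17% = ¥4080
  ¥19000 × 21% = ¥3990
  ¥52000 × 27% = ¥14040
  → ¥51440
  Less research credit ¥8000 → ¥43440

¥151300 > ¥43440, so the supplementary minimum tax is the binding amount.

¥151300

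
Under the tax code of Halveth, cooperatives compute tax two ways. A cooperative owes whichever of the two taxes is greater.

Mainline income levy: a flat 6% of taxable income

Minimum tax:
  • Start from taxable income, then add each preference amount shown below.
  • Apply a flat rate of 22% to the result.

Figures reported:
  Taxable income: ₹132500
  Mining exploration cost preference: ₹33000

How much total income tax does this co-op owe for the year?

₹36410

Mainline income levy:
  ₹132500 × 6% = ₹7950

Minimum tax:
  Adjusted income: ₹132500 + ₹33000 = ₹165500
  ₹165500 × 22% = ₹36410

₹36410 > ₹7950, so the minimum tax is the binding amount.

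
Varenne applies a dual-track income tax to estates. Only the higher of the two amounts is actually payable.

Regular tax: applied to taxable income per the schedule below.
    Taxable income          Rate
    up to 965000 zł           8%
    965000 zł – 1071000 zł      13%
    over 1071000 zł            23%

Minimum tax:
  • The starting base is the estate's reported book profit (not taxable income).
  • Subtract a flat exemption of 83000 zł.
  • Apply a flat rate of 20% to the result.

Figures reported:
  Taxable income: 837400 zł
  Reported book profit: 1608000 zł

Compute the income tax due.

305000 zł

Regular tax:
  837400 zł × 8% = 66992 zł

Minimum tax:
  Base (reported book profit): 1608000 zł
  Less exemption 83000 zł → base 1525000 zł
  1525000 zł × 20% = 305000 zł

305000 zł > 66992 zł, so the minimum tax is the binding amount.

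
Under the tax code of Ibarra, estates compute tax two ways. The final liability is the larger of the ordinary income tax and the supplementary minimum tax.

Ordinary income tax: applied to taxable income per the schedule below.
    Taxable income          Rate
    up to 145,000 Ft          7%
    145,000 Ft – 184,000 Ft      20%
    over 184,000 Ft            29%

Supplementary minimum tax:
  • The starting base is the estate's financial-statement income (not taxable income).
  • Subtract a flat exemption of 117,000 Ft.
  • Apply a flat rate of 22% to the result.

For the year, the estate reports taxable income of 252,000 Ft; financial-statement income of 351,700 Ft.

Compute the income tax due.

51,634 Ft

Supplementary minimum tax:
  Base (financial-statement income): 351,700 Ft
  Less exemption 117,000 Ft → base 234,700 Ft
  234,700 Ft × 22% = 51,634 Ft

Ordinary income tax:
  145,000 Ft × 7% = 10,150 Ft
  39,000 Ft × 20% = 7,800 Ft
  68,000 Ft × 29% = 19,720 Ft
  → 37,670 Ft

51,634 Ft > 37,670 Ft, so the supplementary minimum tax is the binding amount.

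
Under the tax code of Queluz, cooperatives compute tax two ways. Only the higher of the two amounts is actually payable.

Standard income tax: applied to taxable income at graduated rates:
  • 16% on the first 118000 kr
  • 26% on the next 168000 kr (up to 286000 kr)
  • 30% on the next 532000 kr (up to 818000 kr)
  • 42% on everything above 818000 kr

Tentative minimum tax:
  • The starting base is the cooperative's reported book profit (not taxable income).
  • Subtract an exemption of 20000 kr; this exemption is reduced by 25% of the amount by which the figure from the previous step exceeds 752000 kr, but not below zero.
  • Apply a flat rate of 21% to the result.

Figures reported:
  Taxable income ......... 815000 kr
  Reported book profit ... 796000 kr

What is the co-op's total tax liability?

Standard income tax:
  118000 kr × 16% = 18880 kr
  168000 kr × 26% = 43680 kr
  529000 kr × 30% = 158700 kr
  → 221260 kr

Tentative minimum tax:
  Base (reported book profit): 796000 kr
  Exemption: 20000 kr − 25% × (796000 kr − 752000 kr) = 20000 kr − 11000 kr = 9000 kr
  Base: 796000 kr − 9000 kr = 787000 kr
  787000 kr × 21% = 165270 kr

221260 kr > 165270 kr, so the standard income tax governs.

221260 kr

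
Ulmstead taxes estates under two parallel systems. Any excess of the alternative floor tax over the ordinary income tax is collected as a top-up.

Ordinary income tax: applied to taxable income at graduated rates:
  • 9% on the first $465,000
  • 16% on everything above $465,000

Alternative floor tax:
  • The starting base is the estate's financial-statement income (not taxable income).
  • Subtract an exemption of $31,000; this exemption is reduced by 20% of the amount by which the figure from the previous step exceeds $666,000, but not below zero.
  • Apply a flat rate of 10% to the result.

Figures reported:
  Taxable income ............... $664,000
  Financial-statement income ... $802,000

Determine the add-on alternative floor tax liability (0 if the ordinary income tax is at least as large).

Ordinary income tax:
  $465,000 × 9% = $41,850
  $199,000 × 16% = $31,840
  → $73,690

Alternative floor tax:
  Base (financial-statement income): $802,000
  Exemption: $31,000 − 20% × ($802,000 − $666,000) = $31,000 − $27,200 = $3,800
  Base: $802,000 − $3,800 = $798,200
  $798,200 × 10% = $79,820

Excess of alternative floor tax over ordinary income tax: $79,820 − $73,690 = $6,130.

$6,130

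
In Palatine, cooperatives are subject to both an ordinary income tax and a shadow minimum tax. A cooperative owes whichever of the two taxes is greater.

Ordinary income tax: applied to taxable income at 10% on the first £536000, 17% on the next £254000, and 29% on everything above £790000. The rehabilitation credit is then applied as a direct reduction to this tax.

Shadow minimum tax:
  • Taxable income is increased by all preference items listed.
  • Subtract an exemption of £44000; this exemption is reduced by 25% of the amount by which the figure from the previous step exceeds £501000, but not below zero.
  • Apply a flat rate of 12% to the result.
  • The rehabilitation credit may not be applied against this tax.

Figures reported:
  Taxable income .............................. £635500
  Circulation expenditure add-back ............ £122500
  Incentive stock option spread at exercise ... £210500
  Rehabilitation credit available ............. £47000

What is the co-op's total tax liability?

Ordinary income tax:
  £536000 × 10% = £53600
  £99500 × 17% = £16915
  → £70515
  Less rehabilitation credit £47000 → £23515

Shadow minimum tax:
  Adjusted income: £635500 + £122500 + £210500 = £968500
  Exemption: 25% × (£968500 − £501000) = £116875 ≥ £44000, so the exemption is fully phased out
  Base: £968500 − £0 = £968500
  £968500 × 12% = £116220

£116220 > £23515, so the shadow minimum tax is the binding amount.

£116220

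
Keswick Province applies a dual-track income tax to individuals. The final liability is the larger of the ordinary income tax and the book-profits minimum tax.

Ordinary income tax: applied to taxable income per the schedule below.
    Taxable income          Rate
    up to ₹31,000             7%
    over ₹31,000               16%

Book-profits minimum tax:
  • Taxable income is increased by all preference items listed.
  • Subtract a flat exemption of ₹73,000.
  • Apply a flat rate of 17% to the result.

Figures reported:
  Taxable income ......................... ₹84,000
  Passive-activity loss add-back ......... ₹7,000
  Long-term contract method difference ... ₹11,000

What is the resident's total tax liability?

₹10,650

Ordinary income tax:
  ₹31,000 × 7% = ₹2,170
  ₹53,000 × 16% = ₹8,480
  → ₹10,650

Book-profits minimum tax:
  Adjusted income: ₹84,000 + ₹7,000 + ₹11,000 = ₹102,000
  Less exemption ₹73,000 → base ₹29,000
  ₹29,000 × 17% = ₹4,930

₹10,650 > ₹4,930, so the ordinary income tax governs.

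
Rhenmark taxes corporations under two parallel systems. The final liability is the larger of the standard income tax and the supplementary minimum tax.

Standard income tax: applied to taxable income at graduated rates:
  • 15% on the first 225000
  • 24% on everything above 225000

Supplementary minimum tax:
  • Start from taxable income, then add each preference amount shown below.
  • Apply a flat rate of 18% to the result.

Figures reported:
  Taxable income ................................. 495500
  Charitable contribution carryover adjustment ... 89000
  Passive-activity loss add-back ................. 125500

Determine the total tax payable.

Supplementary minimum tax:
  Adjusted income: 495500 + 89000 + 125500 = 710000
  710000 × 18% = 127800

Standard income tax:
  225000 × 15% = 33750
  270500 × 24% = 64920
  → 98670

127800 > 98670, so the supplementary minimum tax is the binding amount.

127800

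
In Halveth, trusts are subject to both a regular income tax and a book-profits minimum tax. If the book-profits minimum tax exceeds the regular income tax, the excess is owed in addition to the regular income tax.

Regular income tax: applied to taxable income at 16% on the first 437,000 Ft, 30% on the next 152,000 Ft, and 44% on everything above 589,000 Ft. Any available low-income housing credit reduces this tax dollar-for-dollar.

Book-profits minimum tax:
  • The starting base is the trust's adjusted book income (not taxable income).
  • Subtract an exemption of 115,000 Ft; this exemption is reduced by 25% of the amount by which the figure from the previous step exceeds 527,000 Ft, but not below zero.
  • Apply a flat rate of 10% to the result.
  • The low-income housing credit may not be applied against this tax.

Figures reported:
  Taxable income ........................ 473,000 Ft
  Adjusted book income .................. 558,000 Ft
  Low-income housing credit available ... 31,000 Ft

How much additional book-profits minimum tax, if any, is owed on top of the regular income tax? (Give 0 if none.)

Book-profits minimum tax:
  Base (adjusted book income): 558,000 Ft
  Exemption: 115,000 Ft − 25% × (558,000 Ft − 527,000 Ft) = 115,000 Ft − 7,750 Ft = 107,250 Ft
  Base: 558,000 Ft − 107,250 Ft = 450,750 Ft
  450,750 Ft × 10% = 45,075 Ft

Regular income tax:
  437,000 Ft × 16% = 69,920 Ft
  36,000 Ft × 30% = 10,800 Ft
  → 80,720 Ft
  Less low-income housing credit 31,000 Ft → 49,720 Ft

45,075 Ft ≤ 49,720 Ft, so no add-on is due.

0 Ft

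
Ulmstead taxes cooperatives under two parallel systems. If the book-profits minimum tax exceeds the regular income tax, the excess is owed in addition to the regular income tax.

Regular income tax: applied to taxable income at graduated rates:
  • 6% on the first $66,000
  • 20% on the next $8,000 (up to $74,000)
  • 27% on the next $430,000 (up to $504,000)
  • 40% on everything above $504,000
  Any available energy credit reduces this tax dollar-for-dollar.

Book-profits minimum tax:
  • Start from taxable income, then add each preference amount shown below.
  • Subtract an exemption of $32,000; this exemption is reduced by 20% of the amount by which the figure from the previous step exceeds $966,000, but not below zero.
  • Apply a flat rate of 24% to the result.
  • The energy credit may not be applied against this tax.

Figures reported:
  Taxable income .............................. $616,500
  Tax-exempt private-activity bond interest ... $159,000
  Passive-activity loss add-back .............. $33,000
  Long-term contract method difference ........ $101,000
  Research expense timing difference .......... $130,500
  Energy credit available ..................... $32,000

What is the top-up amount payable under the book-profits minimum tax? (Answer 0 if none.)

Book-profits minimum tax:
  Adjusted income: $616,500 + $159,000 + $33,000 + $101,000 + $130,500 = $1,040,000
  Exemption: $32,000 − 20% × ($1,040,000 − $966,000) = $32,000 − $14,800 = $17,200
  Base: $1,040,000 − $17,200 = $1,022,800
  $1,022,800 × 24% = $245,472

Regular income tax:
  $66,000 × 6% = $3,960
  $8,000 × 20% = $1,600
  $430,000 × 27% = $116,100
  $112,500 × 40% = $45,000
  → $166,660
  Less energy credit $32,000 → $134,660

Excess of book-profits minimum tax over regular income tax: $245,472 − $134,660 = $110,812.

$110,812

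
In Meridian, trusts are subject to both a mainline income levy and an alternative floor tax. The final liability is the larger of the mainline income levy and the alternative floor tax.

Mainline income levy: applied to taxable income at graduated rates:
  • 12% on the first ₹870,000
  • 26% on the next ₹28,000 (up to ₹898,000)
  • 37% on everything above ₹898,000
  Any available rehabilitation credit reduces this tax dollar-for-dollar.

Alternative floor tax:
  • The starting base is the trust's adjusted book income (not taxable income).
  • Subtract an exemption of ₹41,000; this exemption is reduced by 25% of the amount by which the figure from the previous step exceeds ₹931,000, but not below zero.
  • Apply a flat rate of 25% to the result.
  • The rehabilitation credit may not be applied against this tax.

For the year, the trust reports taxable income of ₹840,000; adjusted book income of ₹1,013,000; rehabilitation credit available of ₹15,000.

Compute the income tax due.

Mainline income levy:
  ₹840,000 × 12% = ₹100,800
  Less rehabilitation credit ₹15,000 → ₹85,800

Alternative floor tax:
  Base (adjusted book income): ₹1,013,000
  Exemption: ₹41,000 − 25% × (₹1,013,000 − ₹931,000) = ₹41,000 − ₹20,500 = ₹20,500
  Base: ₹1,013,000 − ₹20,500 = ₹992,500
  ₹992,500 × 25% = ₹248,125

₹248,125 > ₹85,800, so the alternative floor tax is the binding amount.

₹248,125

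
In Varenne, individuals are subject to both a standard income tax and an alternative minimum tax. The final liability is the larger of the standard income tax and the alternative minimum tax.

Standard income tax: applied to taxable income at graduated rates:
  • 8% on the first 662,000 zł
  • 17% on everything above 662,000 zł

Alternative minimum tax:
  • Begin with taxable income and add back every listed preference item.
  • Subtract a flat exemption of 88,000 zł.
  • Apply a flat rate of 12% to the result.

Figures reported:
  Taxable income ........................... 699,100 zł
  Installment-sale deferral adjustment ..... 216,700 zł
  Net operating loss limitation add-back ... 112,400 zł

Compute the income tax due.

112,824 zł

Standard income tax:
  662,000 zł × 8% = 52,960 zł
  37,100 zł × 17% = 6,307 zł
  → 59,267 zł

Alternative minimum tax:
  Adjusted income: 699,100 zł + 216,700 zł + 112,400 zł = 1,028,200 zł
  Less exemption 88,000 zł → base 940,200 zł
  940,200 zł × 12% = 112,824 zł

112,824 zł > 59,267 zł, so the alternative minimum tax is the binding amount.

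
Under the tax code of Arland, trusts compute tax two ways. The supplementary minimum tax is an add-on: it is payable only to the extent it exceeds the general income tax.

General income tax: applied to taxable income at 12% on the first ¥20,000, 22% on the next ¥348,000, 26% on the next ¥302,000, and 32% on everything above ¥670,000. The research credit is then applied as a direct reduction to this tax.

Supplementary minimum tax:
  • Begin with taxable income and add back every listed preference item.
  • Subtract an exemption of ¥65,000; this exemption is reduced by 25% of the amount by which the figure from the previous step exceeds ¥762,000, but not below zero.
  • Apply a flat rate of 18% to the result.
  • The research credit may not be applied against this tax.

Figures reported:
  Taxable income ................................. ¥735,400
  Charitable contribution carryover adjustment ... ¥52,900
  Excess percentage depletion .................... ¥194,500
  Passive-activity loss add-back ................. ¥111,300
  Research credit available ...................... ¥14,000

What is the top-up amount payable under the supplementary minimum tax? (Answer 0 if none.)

General income tax:
  ¥20,000 × 12% = ¥2,400
  ¥348,000 × 22% = ¥76,560
  ¥302,000 × 26% = ¥78,520
  ¥65,400 × 32% = ¥20,928
  → ¥178,408
  Less research credit ¥14,000 → ¥164,408

Supplementary minimum tax:
  Adjusted income: ¥735,400 + ¥52,900 + ¥194,500 + ¥111,300 = ¥1,094,100
  Exemption: 25% × (¥1,094,100 − ¥762,000) = ¥83,025 ≥ ¥65,000, so the exemption is fully phased out
  Base: ¥1,094,100 − ¥0 = ¥1,094,100
  ¥1,094,100 × 18% = ¥196,938

Excess of supplementary minimum tax over general income tax: ¥196,938 − ¥164,408 = ¥32,530.

¥32,530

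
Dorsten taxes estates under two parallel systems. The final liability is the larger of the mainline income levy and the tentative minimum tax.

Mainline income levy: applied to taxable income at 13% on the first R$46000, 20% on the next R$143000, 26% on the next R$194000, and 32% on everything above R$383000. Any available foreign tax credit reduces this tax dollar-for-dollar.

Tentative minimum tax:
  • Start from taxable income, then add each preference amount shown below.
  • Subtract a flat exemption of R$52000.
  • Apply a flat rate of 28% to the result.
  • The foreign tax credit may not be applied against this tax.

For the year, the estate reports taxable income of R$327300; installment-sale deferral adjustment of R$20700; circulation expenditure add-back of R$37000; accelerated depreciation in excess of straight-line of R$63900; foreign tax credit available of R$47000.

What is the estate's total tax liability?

Tentative minimum tax:
  Adjusted income: R$327300 + R$20700 + R$37000 + R$63900 = R$448900
  Less exemption R$52000 → base R$396900
  R$396900 × 28% = R$111132

Mainline income levy:
  R$46000 × 13% = R$5980
  R$143000 × 20% = R$28600
  R$138300 × 26% = R$35958
  → R$70538
  Less foreign tax credit R$47000 → R$23538

R$111132 > R$23538, so the tentative minimum tax is the binding amount.

R$111132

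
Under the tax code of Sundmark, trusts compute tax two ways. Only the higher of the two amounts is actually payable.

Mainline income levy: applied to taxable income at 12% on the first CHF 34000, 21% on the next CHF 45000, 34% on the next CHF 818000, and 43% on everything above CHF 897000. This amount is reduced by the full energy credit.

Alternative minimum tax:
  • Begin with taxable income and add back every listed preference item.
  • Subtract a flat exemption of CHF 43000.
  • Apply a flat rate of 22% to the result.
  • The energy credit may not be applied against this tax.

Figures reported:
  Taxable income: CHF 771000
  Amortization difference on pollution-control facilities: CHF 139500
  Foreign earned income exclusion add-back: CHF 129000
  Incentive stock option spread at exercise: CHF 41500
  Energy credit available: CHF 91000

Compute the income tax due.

Alternative minimum tax:
  Adjusted income: CHF 771000 + CHF 139500 + CHF 129000 + CHF 41500 = CHF 1081000
  Less exemption CHF 43000 → base CHF 1038000
  CHF 1038000 × 22% = CHF 228360

Mainline income levy:
  CHF 34000 × 12% = CHF 4080
  CHF 45000 × 21% = CHF 9450
  CHF 692000 × 34% = CHF 235280
  → CHF 248810
  Less energy credit CHF 91000 → CHF 157810

CHF 228360 > CHF 157810, so the alternative minimum tax is the binding amount.

CHF 228360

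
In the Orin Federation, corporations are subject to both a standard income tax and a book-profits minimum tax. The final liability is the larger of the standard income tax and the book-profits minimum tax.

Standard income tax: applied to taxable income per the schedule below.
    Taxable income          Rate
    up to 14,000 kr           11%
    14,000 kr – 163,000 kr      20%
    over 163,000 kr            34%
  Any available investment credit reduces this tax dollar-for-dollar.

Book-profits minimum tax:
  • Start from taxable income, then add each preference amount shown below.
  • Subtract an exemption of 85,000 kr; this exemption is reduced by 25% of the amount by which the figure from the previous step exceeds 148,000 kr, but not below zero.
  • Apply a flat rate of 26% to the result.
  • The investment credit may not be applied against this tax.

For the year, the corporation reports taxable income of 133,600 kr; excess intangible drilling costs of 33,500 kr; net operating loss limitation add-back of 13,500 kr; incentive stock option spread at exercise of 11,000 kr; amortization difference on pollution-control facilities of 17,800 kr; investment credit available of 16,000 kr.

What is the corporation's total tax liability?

36,335 kr

Standard income tax:
  14,000 kr × 11% = 1,540 kr
  119,600 kr × 20% = 23,920 kr
  → 25,460 kr
  Less investment credit 16,000 kr → 9,460 kr

Book-profits minimum tax:
  Adjusted income: 133,600 kr + 33,500 kr + 13,500 kr + 11,000 kr + 17,800 kr = 209,400 kr
  Exemption: 85,000 kr − 25% × (209,400 kr − 148,000 kr) = 85,000 kr − 15,350 kr = 69,650 kr
  Base: 209,400 kr − 69,650 kr = 139,750 kr
  139,750 kr × 26% = 36,335 kr

36,335 kr > 9,460 kr, so the book-profits minimum tax is the binding amount.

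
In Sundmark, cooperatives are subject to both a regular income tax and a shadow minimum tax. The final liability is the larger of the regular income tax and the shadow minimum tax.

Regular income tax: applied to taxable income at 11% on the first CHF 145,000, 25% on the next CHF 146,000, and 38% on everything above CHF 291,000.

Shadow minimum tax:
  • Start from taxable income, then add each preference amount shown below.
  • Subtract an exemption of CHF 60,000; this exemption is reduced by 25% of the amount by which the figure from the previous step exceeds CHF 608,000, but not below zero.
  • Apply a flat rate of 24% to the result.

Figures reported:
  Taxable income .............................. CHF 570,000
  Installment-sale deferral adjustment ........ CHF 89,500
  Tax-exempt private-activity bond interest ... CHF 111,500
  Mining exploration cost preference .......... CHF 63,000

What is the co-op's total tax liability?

CHF 199,320

Shadow minimum tax:
  Adjusted income: CHF 570,000 + CHF 89,500 + CHF 111,500 + CHF 63,000 = CHF 834,000
  Exemption: CHF 60,000 − 25% × (CHF 834,000 − CHF 608,000) = CHF 60,000 − CHF 56,500 = CHF 3,500
  Base: CHF 834,000 − CHF 3,500 = CHF 830,500
  CHF 830,500 × 24% = CHF 199,320

Regular income tax:
  CHF 145,000 × 11% = CHF 15,950
  CHF 146,000 × 25% = CHF 36,500
  CHF 279,000 × 38% = CHF 106,020
  → CHF 158,470

CHF 199,320 > CHF 158,470, so the shadow minimum tax is the binding amount.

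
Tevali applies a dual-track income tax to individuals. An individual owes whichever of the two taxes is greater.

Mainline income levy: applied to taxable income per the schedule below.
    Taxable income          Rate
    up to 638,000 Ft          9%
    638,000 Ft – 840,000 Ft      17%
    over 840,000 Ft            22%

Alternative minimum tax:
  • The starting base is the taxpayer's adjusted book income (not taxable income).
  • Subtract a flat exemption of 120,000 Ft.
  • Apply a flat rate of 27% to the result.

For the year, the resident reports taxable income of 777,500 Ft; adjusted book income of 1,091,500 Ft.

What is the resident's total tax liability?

262,305 Ft

Alternative minimum tax:
  Base (adjusted book income): 1,091,500 Ft
  Less exemption 120,000 Ft → base 971,500 Ft
  971,500 Ft × 27% = 262,305 Ft

Mainline income levy:
  638,000 Ft × 9% = 57,420 Ft
  139,500 Ft × 17% = 23,715 Ft
  → 81,135 Ft

262,305 Ft > 81,135 Ft, so the alternative minimum tax is the binding amount.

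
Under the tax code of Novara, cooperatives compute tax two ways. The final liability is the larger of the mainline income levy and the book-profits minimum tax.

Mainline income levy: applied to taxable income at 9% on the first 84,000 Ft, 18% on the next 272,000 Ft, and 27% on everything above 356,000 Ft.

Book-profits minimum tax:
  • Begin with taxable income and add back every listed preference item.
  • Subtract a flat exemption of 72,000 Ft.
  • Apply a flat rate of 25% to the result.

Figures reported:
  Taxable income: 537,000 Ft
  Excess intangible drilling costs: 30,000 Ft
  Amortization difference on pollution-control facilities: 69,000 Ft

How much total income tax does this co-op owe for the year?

Mainline income levy:
  84,000 Ft × 9% = 7,560 Ft
  272,000 Ft × 18% = 48,960 Ft
  181,000 Ft × 27% = 48,870 Ft
  → 105,390 Ft

Book-profits minimum tax:
  Adjusted income: 537,000 Ft + 30,000 Ft + 69,000 Ft = 636,000 Ft
  Less exemption 72,000 Ft → base 564,000 Ft
  564,000 Ft × 25% = 141,000 Ft

141,000 Ft > 105,390 Ft, so the book-profits minimum tax is the binding amount.

141,000 Ft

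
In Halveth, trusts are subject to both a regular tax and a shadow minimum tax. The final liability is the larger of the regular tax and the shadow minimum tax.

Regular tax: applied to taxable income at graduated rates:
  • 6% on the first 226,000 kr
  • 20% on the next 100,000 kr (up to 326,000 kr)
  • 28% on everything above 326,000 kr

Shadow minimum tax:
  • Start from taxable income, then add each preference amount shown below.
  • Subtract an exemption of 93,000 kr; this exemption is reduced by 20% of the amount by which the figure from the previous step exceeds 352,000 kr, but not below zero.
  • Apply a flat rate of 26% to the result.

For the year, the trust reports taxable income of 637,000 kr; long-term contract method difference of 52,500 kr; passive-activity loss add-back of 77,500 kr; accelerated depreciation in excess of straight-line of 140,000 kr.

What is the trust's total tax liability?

Regular tax:
  226,000 kr × 6% = 13,560 kr
  100,000 kr × 20% = 20,000 kr
  311,000 kr × 28% = 87,080 kr
  → 120,640 kr

Shadow minimum tax:
  Adjusted income: 637,000 kr + 52,500 kr + 77,500 kr + 140,000 kr = 907,000 kr
  Exemption: 20% × (907,000 kr − 352,000 kr) = 111,000 kr ≥ 93,000 kr, so the exemption is fully phased out
  Base: 907,000 kr − 0 kr = 907,000 kr
  907,000 kr × 26% = 235,820 kr

235,820 kr > 120,640 kr, so the shadow minimum tax is the binding amount.

235,820 kr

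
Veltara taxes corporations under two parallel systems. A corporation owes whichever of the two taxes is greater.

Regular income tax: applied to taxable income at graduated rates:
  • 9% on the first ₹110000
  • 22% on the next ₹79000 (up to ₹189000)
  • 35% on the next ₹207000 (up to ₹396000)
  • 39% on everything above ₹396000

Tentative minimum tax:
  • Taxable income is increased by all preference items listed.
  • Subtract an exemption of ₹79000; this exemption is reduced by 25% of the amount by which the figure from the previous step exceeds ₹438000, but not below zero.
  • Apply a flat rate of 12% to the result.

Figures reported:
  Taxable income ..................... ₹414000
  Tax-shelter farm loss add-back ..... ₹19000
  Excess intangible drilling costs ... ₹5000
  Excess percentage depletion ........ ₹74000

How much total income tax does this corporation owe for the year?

₹106750

Regular income tax:
  ₹110000 × 9% = ₹9900
  ₹79000 × 22% = ₹17380
  ₹207000 × 35% = ₹72450
  ₹18000 × 39% = ₹7020
  → ₹106750

Tentative minimum tax:
  Adjusted income: ₹414000 + ₹19000 + ₹5000 + ₹74000 = ₹512000
  Exemption: ₹79000 − 25% × (₹512000 − ₹438000) = ₹79000 − ₹18500 = ₹60500
  Base: ₹512000 − ₹60500 = ₹451500
  ₹451500 × 12% = ₹54180

₹106750 > ₹54180, so the regular income tax governs.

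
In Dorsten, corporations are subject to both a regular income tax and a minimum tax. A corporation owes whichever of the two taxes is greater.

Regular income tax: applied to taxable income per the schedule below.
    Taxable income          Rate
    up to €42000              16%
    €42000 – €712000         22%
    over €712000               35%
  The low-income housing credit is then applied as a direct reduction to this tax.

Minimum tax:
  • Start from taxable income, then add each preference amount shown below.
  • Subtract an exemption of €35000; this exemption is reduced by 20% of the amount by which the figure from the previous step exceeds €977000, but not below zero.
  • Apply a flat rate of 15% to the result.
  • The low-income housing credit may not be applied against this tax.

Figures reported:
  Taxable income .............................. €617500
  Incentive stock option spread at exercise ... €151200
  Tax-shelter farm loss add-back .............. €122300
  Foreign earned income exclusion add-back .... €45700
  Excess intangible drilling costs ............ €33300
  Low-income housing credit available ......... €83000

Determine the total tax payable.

€140250

Regular income tax:
  €42000 × 16% = €6720
  €575500 × 22% = €126610
  → €133330
  Less low-income housing credit €83000 → €50330

Minimum tax:
  Adjusted income: €617500 + €151200 + €122300 + €45700 + €33300 = €970000
  Exemption: €970000 ≤ €977000, so full €35000 applies
  Base: €970000 − €35000 = €935000
  €935000 × 15% = €140250

€140250 > €50330, so the minimum tax is the binding amount.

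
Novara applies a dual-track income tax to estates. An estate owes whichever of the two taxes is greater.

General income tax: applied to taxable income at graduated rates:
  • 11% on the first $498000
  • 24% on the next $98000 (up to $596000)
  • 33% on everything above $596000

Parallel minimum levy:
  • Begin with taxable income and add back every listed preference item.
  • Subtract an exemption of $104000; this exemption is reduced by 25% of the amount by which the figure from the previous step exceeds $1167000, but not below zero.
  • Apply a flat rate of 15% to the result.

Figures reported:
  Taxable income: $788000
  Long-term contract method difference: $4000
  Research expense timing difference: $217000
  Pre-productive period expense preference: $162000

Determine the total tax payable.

$160200

General income tax:
  $498000 × 11% = $54780
  $98000 × 24% = $23520
  $192000 × 33% = $63360
  → $141660

Parallel minimum levy:
  Adjusted income: $788000 + $4000 + $217000 + $162000 = $1171000
  Exemption: $104000 − 25% × ($1171000 − $1167000) = $104000 − $1000 = $103000
  Base: $1171000 − $103000 = $1068000
  $1068000 × 15% = $160200

$160200 > $141660, so the parallel minimum levy is the binding amount.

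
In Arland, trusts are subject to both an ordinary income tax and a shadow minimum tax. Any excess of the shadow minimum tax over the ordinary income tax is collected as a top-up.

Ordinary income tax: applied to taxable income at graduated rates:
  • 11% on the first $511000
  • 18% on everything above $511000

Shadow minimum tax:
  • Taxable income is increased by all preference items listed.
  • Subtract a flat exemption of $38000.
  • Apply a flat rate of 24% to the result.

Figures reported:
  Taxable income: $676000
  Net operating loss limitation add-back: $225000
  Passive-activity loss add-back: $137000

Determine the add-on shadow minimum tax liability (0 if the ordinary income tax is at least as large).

Ordinary income tax:
  $511000 × 11% = $56210
  $165000 × 18% = $29700
  → $85910

Shadow minimum tax:
  Adjusted income: $676000 + $225000 + $137000 = $1038000
  Less exemption $38000 → base $1000000
  $1000000 × 24% = $240000

Excess of shadow minimum tax over ordinary income tax: $240000 − $85910 = $154090.

$154090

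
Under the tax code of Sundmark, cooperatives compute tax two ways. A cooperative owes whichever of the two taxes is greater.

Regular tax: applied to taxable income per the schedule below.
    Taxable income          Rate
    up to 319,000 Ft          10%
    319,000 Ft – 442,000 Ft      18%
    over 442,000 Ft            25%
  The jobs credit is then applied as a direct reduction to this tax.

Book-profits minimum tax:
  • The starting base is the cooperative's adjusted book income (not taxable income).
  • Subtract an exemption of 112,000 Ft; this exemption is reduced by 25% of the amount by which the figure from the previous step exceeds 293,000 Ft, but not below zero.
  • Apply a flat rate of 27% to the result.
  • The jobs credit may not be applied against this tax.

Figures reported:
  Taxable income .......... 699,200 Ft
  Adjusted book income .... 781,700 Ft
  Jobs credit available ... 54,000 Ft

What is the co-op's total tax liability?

Book-profits minimum tax:
  Base (adjusted book income): 781,700 Ft
  Exemption: 25% × (781,700 Ft − 293,000 Ft) = 122,175 Ft ≥ 112,000 Ft, so the exemption is fully phased out
  Base: 781,700 Ft − 0 Ft = 781,700 Ft
  781,700 Ft × 27% = 211,059 Ft

Regular tax:
  319,000 Ft × 10% = 31,900 Ft
  123,000 Ft × 18% = 22,140 Ft
  257,200 Ft × 25% = 64,300 Ft
  → 118,340 Ft
  Less jobs credit 54,000 Ft → 64,340 Ft

211,059 Ft > 64,340 Ft, so the book-profits minimum tax is the binding amount.

211,059 Ft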